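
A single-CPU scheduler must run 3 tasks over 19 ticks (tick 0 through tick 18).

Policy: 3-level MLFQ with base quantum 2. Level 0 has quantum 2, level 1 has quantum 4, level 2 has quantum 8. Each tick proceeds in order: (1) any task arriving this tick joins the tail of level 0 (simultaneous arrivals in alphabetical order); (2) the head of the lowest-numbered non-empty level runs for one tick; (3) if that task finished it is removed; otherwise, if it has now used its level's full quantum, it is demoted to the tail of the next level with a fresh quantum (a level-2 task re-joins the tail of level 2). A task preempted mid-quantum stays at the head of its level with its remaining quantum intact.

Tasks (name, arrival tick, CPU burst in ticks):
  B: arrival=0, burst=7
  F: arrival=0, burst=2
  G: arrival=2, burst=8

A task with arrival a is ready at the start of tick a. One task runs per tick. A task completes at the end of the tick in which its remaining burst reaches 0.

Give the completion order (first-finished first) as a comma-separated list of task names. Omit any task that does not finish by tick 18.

completion order = F, B, G

t=0: L0/L1/L2 = BF/-/- → run B
t=1: L0/L1/L2 = BF/-/- → run B
t=2: L0/L1/L2 = FG/B/- → run F
t=3: L0/L1/L2 = FG/B/- → run F
t=4: L0/L1/L2 = G/B/- → run G
t=5: L0/L1/L2 = G/B/- → run G
t=6: L0/L1/L2 = -/BG/- → run B
t=7: L0/L1/L2 = -/BG/- → run B
t=8: L0/L1/L2 = -/BG/- → run B
t=9: L0/L1/L2 = -/BG/- → run B
t=10: L0/L1/L2 = -/G/B → run G
t=11: L0/L1/L2 = -/G/B → run G
t=12: L0/L1/L2 = -/G/B → run G
t=13: L0/L1/L2 = -/G/B → run G
t=14: L0/L1/L2 = -/-/BG → run B
t=15: L0/L1/L2 = -/-/G → run G
t=16: L0/L1/L2 = -/-/G → run G
t=17: (idle)
t=18: (idle)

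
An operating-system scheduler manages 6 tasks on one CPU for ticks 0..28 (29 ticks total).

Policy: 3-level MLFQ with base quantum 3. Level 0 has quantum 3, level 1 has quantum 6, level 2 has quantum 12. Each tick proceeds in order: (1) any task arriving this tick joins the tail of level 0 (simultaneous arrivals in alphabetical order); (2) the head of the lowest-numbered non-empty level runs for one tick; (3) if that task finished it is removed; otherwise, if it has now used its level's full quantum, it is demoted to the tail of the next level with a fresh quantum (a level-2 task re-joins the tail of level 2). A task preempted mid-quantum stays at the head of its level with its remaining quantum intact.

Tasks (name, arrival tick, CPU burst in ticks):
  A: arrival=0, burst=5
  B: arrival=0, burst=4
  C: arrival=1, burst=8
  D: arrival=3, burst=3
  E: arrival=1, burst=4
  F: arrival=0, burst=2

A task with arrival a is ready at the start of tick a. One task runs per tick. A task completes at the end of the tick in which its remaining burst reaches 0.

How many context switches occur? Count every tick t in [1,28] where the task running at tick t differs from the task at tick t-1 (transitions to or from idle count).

t=0: L0/L1/L2 = ABF/-/- → run A
t=1: L0/L1/L2 = ABFCE/-/- → run A
t=2: L0/L1/L2 = ABFCE/-/- → run A
t=3: L0/L1/L2 = BFCED/A/- → run B
t=4: L0/L1/L2 = BFCED/A/- → run B
t=5: L0/L1/L2 = BFCED/A/- → run B
t=6: L0/L1/L2 = FCED/AB/- → run F
t=7: L0/L1/L2 = FCED/AB/- → run F
t=8: L0/L1/L2 = CED/AB/- → run C
t=9: L0/L1/L2 = CED/AB/- → run C
t=10: L0/L1/L2 = CED/AB/- → run C
t=11: L0/L1/L2 = ED/ABC/- → run E
t=12: L0/L1/L2 = ED/ABC/- → run E
t=13: L0/L1/L2 = ED/ABC/- → run E
t=14: L0/L1/L2 = D/ABCE/- → run D
t=15: L0/L1/L2 = D/ABCE/- → run D
t=16: L0/L1/L2 = D/ABCE/- → run D
t=17: L0/L1/L2 = -/ABCE/- → run A
t=18: L0/L1/L2 = -/ABCE/- → run A
t=19: L0/L1/L2 = -/BCE/- → run B
t=20: L0/L1/L2 = -/CE/- → run C
t=21: L0/L1/L2 = -/CE/- → run C
t=22: L0/L1/L2 = -/CE/- → run C
t=23: L0/L1/L2 = -/CE/- → run C
t=24: L0/L1/L2 = -/CE/- → run C
t=25: L0/L1/L2 = -/E/- → run E
t=26: (idle)
t=27: (idle)
t=28: (idle)

context switches = 10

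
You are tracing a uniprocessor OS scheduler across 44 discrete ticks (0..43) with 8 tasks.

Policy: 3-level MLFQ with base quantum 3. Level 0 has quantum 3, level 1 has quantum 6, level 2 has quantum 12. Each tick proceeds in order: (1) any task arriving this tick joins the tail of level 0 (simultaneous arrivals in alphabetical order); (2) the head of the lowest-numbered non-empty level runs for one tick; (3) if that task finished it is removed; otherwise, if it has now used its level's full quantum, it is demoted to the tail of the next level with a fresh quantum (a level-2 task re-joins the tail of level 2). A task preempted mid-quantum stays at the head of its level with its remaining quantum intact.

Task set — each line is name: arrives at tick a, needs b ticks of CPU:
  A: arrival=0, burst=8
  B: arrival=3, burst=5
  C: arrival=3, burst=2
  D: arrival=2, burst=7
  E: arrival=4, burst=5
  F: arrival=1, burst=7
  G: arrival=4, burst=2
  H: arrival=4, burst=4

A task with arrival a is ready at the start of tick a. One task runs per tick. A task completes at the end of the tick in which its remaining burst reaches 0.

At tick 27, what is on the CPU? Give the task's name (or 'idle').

running at tick 27 = F

t=0: L0/L1/L2 = A/-/- → run A
t=1: L0/L1/L2 = AF/-/- → run A
t=2: L0/L1/L2 = AFD/-/- → run A
t=3: L0/L1/L2 = FDBC/A/- → run F
t=4: L0/L1/L2 = FDBCEGH/A/- → run F
t=5: L0/L1/L2 = FDBCEGH/A/- → run F
t=6: L0/L1/L2 = DBCEGH/AF/- → run D
t=7: L0/L1/L2 = DBCEGH/AF/- → run D
t=8: L0/L1/L2 = DBCEGH/AF/- → run D
t=9: L0/L1/L2 = BCEGH/AFD/- → run B
t=10: L0/L1/L2 = BCEGH/AFD/- → run B
t=11: L0/L1/L2 = BCEGH/AFD/- → run B
t=12: L0/L1/L2 = CEGH/AFDB/- → run C
t=13: L0/L1/L2 = CEGH/AFDB/- → run C
t=14: L0/L1/L2 = EGH/AFDB/- → run E
t=15: L0/L1/L2 = EGH/AFDB/- → run E
t=16: L0/L1/L2 = EGH/AFDB/- → run E
t=17: L0/L1/L2 = GH/AFDBE/- → run G
t=18: L0/L1/L2 = GH/AFDBE/- → run G
t=19: L0/L1/L2 = H/AFDBE/- → run H
t=20: L0/L1/L2 = H/AFDBE/- → run H
t=21: L0/L1/L2 = H/AFDBE/- → run H
t=22: L0/L1/L2 = -/AFDBEH/- → run A
t=23: L0/L1/L2 = -/AFDBEH/- → run A
t=24: L0/L1/L2 = -/AFDBEH/- → run A
t=25: L0/L1/L2 = -/AFDBEH/- → run A
t=26: L0/L1/L2 = -/AFDBEH/- → run A
t=27: L0/L1/L2 = -/FDBEH/- → run F
t=28: L0/L1/L2 = -/FDBEH/- → run F
t=29: L0/L1/L2 = -/FDBEH/- → run F
t=30: L0/L1/L2 = -/FDBEH/- → run F
t=31: L0/L1/L2 = -/DBEH/- → run D
t=32: L0/L1/L2 = -/DBEH/- → run D
t=33: L0/L1/L2 = -/DBEH/- → run D
t=34: L0/L1/L2 = -/DBEH/- → run D
t=35: L0/L1/L2 = -/BEH/- → run B
t=36: L0/L1/L2 = -/BEH/- → run B
t=37: L0/L1/L2 = -/EH/- → run E
t=38: L0/L1/L2 = -/EH/- → run E
t=39: L0/L1/L2 = -/H/- → run H
t=40: (idle)
t=41: (idle)
t=42: (idle)
t=43: (idle)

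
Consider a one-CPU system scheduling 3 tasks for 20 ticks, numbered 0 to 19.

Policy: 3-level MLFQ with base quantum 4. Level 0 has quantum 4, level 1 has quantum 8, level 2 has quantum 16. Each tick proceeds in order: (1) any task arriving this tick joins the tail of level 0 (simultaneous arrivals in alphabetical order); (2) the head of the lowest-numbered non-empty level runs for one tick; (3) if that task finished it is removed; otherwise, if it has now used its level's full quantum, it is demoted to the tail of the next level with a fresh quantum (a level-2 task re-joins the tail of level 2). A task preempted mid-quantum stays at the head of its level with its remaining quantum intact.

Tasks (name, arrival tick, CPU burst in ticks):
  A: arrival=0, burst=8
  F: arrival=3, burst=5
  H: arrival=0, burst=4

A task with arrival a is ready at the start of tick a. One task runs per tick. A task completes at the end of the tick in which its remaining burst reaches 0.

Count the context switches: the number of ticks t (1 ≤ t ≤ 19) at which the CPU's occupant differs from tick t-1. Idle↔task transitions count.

context switches = 5

t=0: L0/L1/L2 = AH/-/- → run A
t=1: L0/L1/L2 = AH/-/- → run A
t=2: L0/L1/L2 = AH/-/- → run A
t=3: L0/L1/L2 = AHF/-/- → run A
t=4: L0/L1/L2 = HF/A/- → run H
t=5: L0/L1/L2 = HF/A/- → run H
t=6: L0/L1/L2 = HF/A/- → run H
t=7: L0/L1/L2 = HF/A/- → run H
t=8: L0/L1/L2 = F/A/- → run F
t=9: L0/L1/L2 = F/A/- → run F
t=10: L0/L1/L2 = F/A/- → run F
t=11: L0/L1/L2 = F/A/- → run F
t=12: L0/L1/L2 = -/AF/- → run A
t=13: L0/L1/L2 = -/AF/- → run A
t=14: L0/L1/L2 = -/AF/- → run A
t=15: L0/L1/L2 = -/AF/- → run A
t=16: L0/L1/L2 = -/F/- → run F
t=17: (idle)
t=18: (idle)
t=19: (idle)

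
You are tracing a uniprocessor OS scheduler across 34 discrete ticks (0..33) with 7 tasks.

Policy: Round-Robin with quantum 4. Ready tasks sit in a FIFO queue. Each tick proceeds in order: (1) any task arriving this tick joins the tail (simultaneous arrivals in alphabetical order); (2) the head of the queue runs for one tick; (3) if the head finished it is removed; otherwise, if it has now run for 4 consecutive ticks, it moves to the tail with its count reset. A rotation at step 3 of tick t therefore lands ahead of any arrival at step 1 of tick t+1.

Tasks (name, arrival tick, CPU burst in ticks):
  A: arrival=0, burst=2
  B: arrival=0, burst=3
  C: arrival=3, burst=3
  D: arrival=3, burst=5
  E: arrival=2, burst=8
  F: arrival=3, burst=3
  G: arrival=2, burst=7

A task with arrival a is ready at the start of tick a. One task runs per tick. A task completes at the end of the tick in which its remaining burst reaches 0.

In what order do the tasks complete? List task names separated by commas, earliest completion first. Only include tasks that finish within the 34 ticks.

completion order = A, B, C, F, E, G, D

t=0: queue=[A,B] q_used=0 → run A
t=1: queue=[A,B] q_used=1 → run A
t=2: queue=[B,E,G] q_used=0 → run B
t=3: queue=[B,E,G,C,D,F] q_used=1 → run B
t=4: queue=[B,E,G,C,D,F] q_used=2 → run B
t=5: queue=[E,G,C,D,F] q_used=0 → run E
t=6: queue=[E,G,C,D,F] q_used=1 → run E
t=7: queue=[E,G,C,D,F] q_used=2 → run E
t=8: queue=[E,G,C,D,F] q_used=3 → run E
t=9: queue=[G,C,D,F,E] q_used=0 → run G
t=10: queue=[G,C,D,F,E] q_used=1 → run G
t=11: queue=[G,C,D,F,E] q_used=2 → run G
t=12: queue=[G,C,D,F,E] q_used=3 → run G
t=13: queue=[C,D,F,E,G] q_used=0 → run C
t=14: queue=[C,D,F,E,G] q_used=1 → run C
t=15: queue=[C,D,F,E,G] q_used=2 → run C
t=16: queue=[D,F,E,G] q_used=0 → run D
t=17: queue=[D,F,E,G] q_used=1 → run D
t=18: queue=[D,F,E,G] q_used=2 → run D
t=19: queue=[D,F,E,G] q_used=3 → run D
t=20: queue=[F,E,G,D] q_used=0 → run F
t=21: queue=[F,E,G,D] q_used=1 → run F
t=22: queue=[F,E,G,D] q_used=2 → run F
t=23: queue=[E,G,D] q_used=0 → run E
t=24: queue=[E,G,D] q_used=1 → run E
t=25: queue=[E,G,D] q_used=2 → run E
t=26: queue=[E,G,D] q_used=3 → run E
t=27: queue=[G,D] q_used=0 → run G
t=28: queue=[G,D] q_used=1 → run G
t=29: queue=[G,D] q_used=2 → run G
t=30: queue=[D] q_used=0 → run D
t=31: (idle)
t=32: (idle)
t=33: (idle)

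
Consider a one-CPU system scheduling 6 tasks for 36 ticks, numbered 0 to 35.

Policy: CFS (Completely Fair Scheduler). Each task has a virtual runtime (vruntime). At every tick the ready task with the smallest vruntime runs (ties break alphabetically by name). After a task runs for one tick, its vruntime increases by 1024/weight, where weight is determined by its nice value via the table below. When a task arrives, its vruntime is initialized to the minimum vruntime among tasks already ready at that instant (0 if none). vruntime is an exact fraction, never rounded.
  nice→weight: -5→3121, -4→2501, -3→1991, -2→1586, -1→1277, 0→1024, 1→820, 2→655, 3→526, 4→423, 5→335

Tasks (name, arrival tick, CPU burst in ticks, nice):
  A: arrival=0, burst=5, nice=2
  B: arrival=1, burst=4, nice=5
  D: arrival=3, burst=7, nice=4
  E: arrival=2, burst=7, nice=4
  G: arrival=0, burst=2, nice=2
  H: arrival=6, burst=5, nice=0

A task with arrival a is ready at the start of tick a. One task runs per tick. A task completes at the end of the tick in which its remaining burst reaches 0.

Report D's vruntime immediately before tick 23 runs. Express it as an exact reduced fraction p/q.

vruntime(D, start of tick 23) = 4096/423

t=0: vr[A=0 G=0] → run A
t=1: vr[A=1024/655 B=0 G=0] → run B
t=2: vr[A=1024/655 B=1024/335 E=0 G=0] → run E
t=3: vr[A=1024/655 B=1024/335 D=0 E=1024/423 G=0] → run D
t=4: vr[A=1024/655 B=1024/335 D=1024/423 E=1024/423 G=0] → run G
t=5: vr[A=1024/655 B=1024/335 D=1024/423 E=1024/423 G=1024/655] → run A
t=6: vr[A=2048/655 B=1024/335 D=1024/423 E=1024/423 G=1024/655 H=1024/655] → run G
t=7: vr[A=2048/655 B=1024/335 D=1024/423 E=1024/423 H=1024/655] → run H
t=8: vr[A=2048/655 B=1024/335 D=1024/423 E=1024/423 H=1679/655] → run D
t=9: vr[A=2048/655 B=1024/335 D=2048/423 E=1024/423 H=1679/655] → run E
t=10: vr[A=2048/655 B=1024/335 D=2048/423 E=2048/423 H=1679/655] → run H
t=11: vr[A=2048/655 B=1024/335 D=2048/423 E=2048/423 H=2334/655] → run B
t=12: vr[A=2048/655 B=2048/335 D=2048/423 E=2048/423 H=2334/655] → run A
t=13: vr[A=3072/655 B=2048/335 D=2048/423 E=2048/423 H=2334/655] → run H
t=14: vr[A=3072/655 B=2048/335 D=2048/423 E=2048/423 H=2989/655] → run H
t=15: vr[A=3072/655 B=2048/335 D=2048/423 E=2048/423 H=3644/655] → run A
t=16: vr[A=4096/655 B=2048/335 D=2048/423 E=2048/423 H=3644/655] → run D
t=17: vr[A=4096/655 B=2048/335 D=1024/141 E=2048/423 H=3644/655] → run E
t=18: vr[A=4096/655 B=2048/335 D=1024/141 E=1024/141 H=3644/655] → run H
t=19: vr[A=4096/655 B=2048/335 D=1024/141 E=1024/141] → run B
t=20: vr[A=4096/655 B=3072/335 D=1024/141 E=1024/141] → run A
t=21: vr[B=3072/335 D=1024/141 E=1024/141] → run D
t=22: vr[B=3072/335 D=4096/423 E=1024/141] → run E
t=23: vr[B=3072/335 D=4096/423 E=4096/423] → run B
t=24: vr[D=4096/423 E=4096/423] → run D
t=25: vr[D=5120/423 E=4096/423] → run E
t=26: vr[D=5120/423 E=5120/423] → run D
t=27: vr[D=2048/141 E=5120/423] → run E
t=28: vr[D=2048/141 E=2048/141] → run D
t=29: vr[E=2048/141] → run E
t=30: (idle)
t=31: (idle)
t=32: (idle)
t=33: (idle)
t=34: (idle)
t=35: (idle)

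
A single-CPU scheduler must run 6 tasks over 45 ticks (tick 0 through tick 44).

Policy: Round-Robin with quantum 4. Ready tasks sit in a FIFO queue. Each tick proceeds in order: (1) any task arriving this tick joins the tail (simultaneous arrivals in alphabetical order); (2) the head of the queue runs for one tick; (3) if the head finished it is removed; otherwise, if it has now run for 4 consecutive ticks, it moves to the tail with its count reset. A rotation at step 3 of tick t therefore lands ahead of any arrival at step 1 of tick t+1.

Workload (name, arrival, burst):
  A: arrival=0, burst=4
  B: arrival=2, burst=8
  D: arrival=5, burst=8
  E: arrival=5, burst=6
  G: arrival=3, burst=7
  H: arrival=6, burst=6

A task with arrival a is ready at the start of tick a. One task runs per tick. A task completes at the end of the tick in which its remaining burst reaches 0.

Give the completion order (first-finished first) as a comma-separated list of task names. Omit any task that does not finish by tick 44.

t=0: queue=[A] q_used=0 → run A
t=1: queue=[A] q_used=1 → run A
t=2: queue=[A,B] q_used=2 → run A
t=3: queue=[A,B,G] q_used=3 → run A
t=4: queue=[B,G] q_used=0 → run B
t=5: queue=[B,G,D,E] q_used=1 → run B
t=6: queue=[B,G,D,E,H] q_used=2 → run B
t=7: queue=[B,G,D,E,H] q_used=3 → run B
t=8: queue=[G,D,E,H,B] q_used=0 → run G
t=9: queue=[G,D,E,H,B] q_used=1 → run G
t=10: queue=[G,D,E,H,B] q_used=2 → run G
t=11: queue=[G,D,E,H,B] q_used=3 → run G
t=12: queue=[D,E,H,B,G] q_used=0 → run D
t=13: queue=[D,E,H,B,G] q_used=1 → run D
t=14: queue=[D,E,H,B,G] q_used=2 → run D
t=15: queue=[D,E,H,B,G] q_used=3 → run D
t=16: queue=[E,H,B,G,D] q_used=0 → run E
t=17: queue=[E,H,B,G,D] q_used=1 → run E
t=18: queue=[E,H,B,G,D] q_used=2 → run E
t=19: queue=[E,H,B,G,D] q_used=3 → run E
t=20: queue=[H,B,G,D,E] q_used=0 → run H
t=21: queue=[H,B,G,D,E] q_used=1 → run H
t=22: queue=[H,B,G,D,E] q_used=2 → run H
t=23: queue=[H,B,G,D,E] q_used=3 → run H
t=24: queue=[B,G,D,E,H] q_used=0 → run B
t=25: queue=[B,G,D,E,H] q_used=1 → run B
t=26: queue=[B,G,D,E,H] q_used=2 → run B
t=27: queue=[B,G,D,E,H] q_used=3 → run B
t=28: queue=[G,D,E,H] q_used=0 → run G
t=29: queue=[G,D,E,H] q_used=1 → run G
t=30: queue=[G,D,E,H] q_used=2 → run G
t=31: queue=[D,E,H] q_used=0 → run D
t=32: queue=[D,E,H] q_used=1 → run D
t=33: queue=[D,E,H] q_used=2 → run D
t=34: queue=[D,E,H] q_used=3 → run D
t=35: queue=[E,H] q_used=0 → run E
t=36: queue=[E,H] q_used=1 → run E
t=37: queue=[H] q_used=0 → run H
t=38: queue=[H] q_used=1 → run H
t=39: (idle)
t=40: (idle)
t=41: (idle)
t=42: (idle)
t=43: (idle)
t=44: (idle)

completion order = A, B, G, D, E, H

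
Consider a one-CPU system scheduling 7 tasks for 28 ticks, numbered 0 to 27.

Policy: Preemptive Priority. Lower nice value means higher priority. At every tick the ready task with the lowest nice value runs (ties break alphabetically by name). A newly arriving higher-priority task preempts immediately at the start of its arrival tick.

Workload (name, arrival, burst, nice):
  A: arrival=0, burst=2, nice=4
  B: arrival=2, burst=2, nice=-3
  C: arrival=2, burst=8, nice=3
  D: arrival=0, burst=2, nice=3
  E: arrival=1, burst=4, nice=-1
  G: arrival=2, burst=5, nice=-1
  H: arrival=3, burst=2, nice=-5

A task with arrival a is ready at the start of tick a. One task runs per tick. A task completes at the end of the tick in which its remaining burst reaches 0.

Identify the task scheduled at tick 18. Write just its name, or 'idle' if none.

t=0: ready={A,D} → run D
t=1: ready={A,D,E} → run E
t=2: ready={A,B,C,D,E,G} → run B
t=3: ready={A,B,C,D,E,G,H} → run H
t=4: ready={A,B,C,D,E,G,H} → run H
t=5: ready={A,B,C,D,E,G} → run B
t=6: ready={A,C,D,E,G} → run E
t=7: ready={A,C,D,E,G} → run E
t=8: ready={A,C,D,E,G} → run E
t=9: ready={A,C,D,G} → run G
t=10: ready={A,C,D,G} → run G
t=11: ready={A,C,D,G} → run G
t=12: ready={A,C,D,G} → run G
t=13: ready={A,C,D,G} → run G
t=14: ready={A,C,D} → run C
t=15: ready={A,C,D} → run C
t=16: ready={A,C,D} → run C
t=17: ready={A,C,D} → run C
t=18: ready={A,C,D} → run C
t=19: ready={A,C,D} → run C
t=20: ready={A,C,D} → run C
t=21: ready={A,C,D} → run C
t=22: ready={A,D} → run D
t=23: ready={A} → run A
t=24: ready={A} → run A
t=25: (idle)
t=26: (idle)
t=27: (idle)

running at tick 18 = C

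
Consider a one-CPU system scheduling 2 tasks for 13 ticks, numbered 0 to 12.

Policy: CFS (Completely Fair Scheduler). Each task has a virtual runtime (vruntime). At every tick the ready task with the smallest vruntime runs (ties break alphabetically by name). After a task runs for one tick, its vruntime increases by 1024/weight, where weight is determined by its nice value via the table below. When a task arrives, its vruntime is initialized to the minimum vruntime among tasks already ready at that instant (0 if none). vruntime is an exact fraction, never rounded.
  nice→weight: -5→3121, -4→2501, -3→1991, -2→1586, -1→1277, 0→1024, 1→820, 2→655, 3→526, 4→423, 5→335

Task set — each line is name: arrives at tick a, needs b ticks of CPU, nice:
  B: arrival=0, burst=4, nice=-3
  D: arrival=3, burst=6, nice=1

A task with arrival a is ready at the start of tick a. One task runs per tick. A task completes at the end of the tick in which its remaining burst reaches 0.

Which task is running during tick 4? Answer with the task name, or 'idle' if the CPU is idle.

t=0: vr[B=0] → run B
t=1: vr[B=1024/1991] → run B
t=2: vr[B=2048/1991] → run B
t=3: vr[B=3072/1991 D=3072/1991] → run B
t=4: vr[D=3072/1991] → run D
t=5: vr[D=1139456/408155] → run D
t=6: vr[D=1649152/408155] → run D
t=7: vr[D=2158848/408155] → run D
t=8: vr[D=2668544/408155] → run D
t=9: vr[D=635648/81631] → run D
t=10: (idle)
t=11: (idle)
t=12: (idle)

running at tick 4 = D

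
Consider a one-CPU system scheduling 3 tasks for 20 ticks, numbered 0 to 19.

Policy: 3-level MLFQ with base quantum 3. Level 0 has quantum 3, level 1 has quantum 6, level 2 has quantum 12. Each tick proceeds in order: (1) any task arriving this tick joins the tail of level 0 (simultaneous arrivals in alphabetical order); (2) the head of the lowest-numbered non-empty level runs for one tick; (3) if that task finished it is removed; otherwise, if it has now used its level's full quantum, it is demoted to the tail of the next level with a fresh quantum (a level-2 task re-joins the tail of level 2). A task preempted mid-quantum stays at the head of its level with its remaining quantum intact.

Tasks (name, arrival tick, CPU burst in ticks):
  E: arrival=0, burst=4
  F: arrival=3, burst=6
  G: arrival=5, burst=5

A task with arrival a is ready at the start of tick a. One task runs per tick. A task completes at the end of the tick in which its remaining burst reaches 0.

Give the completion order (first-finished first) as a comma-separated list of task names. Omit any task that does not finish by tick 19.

t=0: L0/L1/L2 = E/-/- → run E
t=1: L0/L1/L2 = E/-/- → run E
t=2: L0/L1/L2 = E/-/- → run E
t=3: L0/L1/L2 = F/E/- → run F
t=4: L0/L1/L2 = F/E/- → run F
t=5: L0/L1/L2 = FG/E/- → run F
t=6: L0/L1/L2 = G/EF/- → run G
t=7: L0/L1/L2 = G/EF/- → run G
t=8: L0/L1/L2 = G/EF/- → run G
t=9: L0/L1/L2 = -/EFG/- → run E
t=10: L0/L1/L2 = -/FG/- → run F
t=11: L0/L1/L2 = -/FG/- → run F
t=12: L0/L1/L2 = -/FG/- → run F
t=13: L0/L1/L2 = -/G/- → run G
t=14: L0/L1/L2 = -/G/- → run G
t=15: (idle)
t=16: (idle)
t=17: (idle)
t=18: (idle)
t=19: (idle)

completion order = E, F, G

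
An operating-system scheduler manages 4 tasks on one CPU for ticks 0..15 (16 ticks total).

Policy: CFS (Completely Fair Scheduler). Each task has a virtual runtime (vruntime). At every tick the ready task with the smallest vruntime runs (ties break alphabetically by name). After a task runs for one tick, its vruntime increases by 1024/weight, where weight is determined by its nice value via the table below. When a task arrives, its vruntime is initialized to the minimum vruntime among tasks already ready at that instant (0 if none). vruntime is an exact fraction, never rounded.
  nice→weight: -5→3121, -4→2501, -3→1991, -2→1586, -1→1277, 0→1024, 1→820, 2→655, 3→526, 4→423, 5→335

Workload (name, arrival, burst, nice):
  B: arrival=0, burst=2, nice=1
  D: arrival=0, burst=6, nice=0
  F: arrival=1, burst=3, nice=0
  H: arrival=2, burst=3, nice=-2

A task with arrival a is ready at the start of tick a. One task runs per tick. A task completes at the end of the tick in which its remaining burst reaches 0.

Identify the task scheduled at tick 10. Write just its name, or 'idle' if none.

t=0: vr[B=0 D=0] → run B
t=1: vr[B=256/205 D=0 F=0] → run D
t=2: vr[B=256/205 D=1 F=0 H=0] → run F
t=3: vr[B=256/205 D=1 F=1 H=0] → run H
t=4: vr[B=256/205 D=1 F=1 H=512/793] → run H
t=5: vr[B=256/205 D=1 F=1 H=1024/793] → run D
t=6: vr[B=256/205 D=2 F=1 H=1024/793] → run F
t=7: vr[B=256/205 D=2 F=2 H=1024/793] → run B
t=8: vr[D=2 F=2 H=1024/793] → run H
t=9: vr[D=2 F=2] → run D
t=10: vr[D=3 F=2] → run F
t=11: vr[D=3] → run D
t=12: vr[D=4] → run D
t=13: vr[D=5] → run D
t=14: (idle)
t=15: (idle)

running at tick 10 = F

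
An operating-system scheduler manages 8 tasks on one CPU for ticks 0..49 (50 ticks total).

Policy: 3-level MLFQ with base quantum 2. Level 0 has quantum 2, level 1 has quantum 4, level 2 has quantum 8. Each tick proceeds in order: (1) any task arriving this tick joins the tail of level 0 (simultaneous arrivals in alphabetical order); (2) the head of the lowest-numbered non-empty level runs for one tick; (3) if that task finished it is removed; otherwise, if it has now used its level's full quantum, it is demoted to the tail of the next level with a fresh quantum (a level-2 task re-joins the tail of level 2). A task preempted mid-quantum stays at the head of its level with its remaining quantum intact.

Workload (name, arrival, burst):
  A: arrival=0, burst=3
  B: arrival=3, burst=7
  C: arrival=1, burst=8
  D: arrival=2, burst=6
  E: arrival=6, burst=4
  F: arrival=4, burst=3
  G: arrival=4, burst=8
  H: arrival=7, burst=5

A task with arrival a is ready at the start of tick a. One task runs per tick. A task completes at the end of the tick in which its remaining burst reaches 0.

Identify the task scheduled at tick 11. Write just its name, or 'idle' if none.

running at tick 11 = G

t=0: L0/L1/L2 = A/-/- → run A
t=1: L0/L1/L2 = AC/-/- → run A
t=2: L0/L1/L2 = CD/A/- → run C
t=3: L0/L1/L2 = CDB/A/- → run C
t=4: L0/L1/L2 = DBFG/AC/- → run D
t=5: L0/L1/L2 = DBFG/AC/- → run D
t=6: L0/L1/L2 = BFGE/ACD/- → run B
t=7: L0/L1/L2 = BFGEH/ACD/- → run B
t=8: L0/L1/L2 = FGEH/ACDB/- → run F
t=9: L0/L1/L2 = FGEH/ACDB/- → run F
t=10: L0/L1/L2 = GEH/ACDBF/- → run G
t=11: L0/L1/L2 = GEH/ACDBF/- → run G
t=12: L0/L1/L2 = EH/ACDBFG/- → run E
t=13: L0/L1/L2 = EH/ACDBFG/- → run E
t=14: L0/L1/L2 = H/ACDBFGE/- → run H
t=15: L0/L1/L2 = H/ACDBFGE/- → run H
t=16: L0/L1/L2 = -/ACDBFGEH/- → run A
t=17: L0/L1/L2 = -/CDBFGEH/- → run C
t=18: L0/L1/L2 = -/CDBFGEH/- → run C
t=19: L0/L1/L2 = -/CDBFGEH/- → run C
t=20: L0/L1/L2 = -/CDBFGEH/- → run C
t=21: L0/L1/L2 = -/DBFGEH/C → run D
t=22: L0/L1/L2 = -/DBFGEH/C → run D
t=23: L0/L1/L2 = -/DBFGEH/C → run D
t=24: L0/L1/L2 = -/DBFGEH/C → run D
t=25: L0/L1/L2 = -/BFGEH/C → run B
t=26: L0/L1/L2 = -/BFGEH/C → run B
t=27: L0/L1/L2 = -/BFGEH/C → run B
t=28: L0/L1/L2 = -/BFGEH/C → run B
t=29: L0/L1/L2 = -/FGEH/CB → run F
t=30: L0/L1/L2 = -/GEH/CB → run G
t=31: L0/L1/L2 = -/GEH/CB → run G
t=32: L0/L1/L2 = -/GEH/CB → run G
t=33: L0/L1/L2 = -/GEH/CB → run G
t=34: L0/L1/L2 = -/EH/CBG → run E
t=35: L0/L1/L2 = -/EH/CBG → run E
t=36: L0/L1/L2 = -/H/CBG → run H
t=37: L0/L1/L2 = -/H/CBG → run H
t=38: L0/L1/L2 = -/H/CBG → run H
t=39: L0/L1/L2 = -/-/CBG → run C
t=40: L0/L1/L2 = -/-/CBG → run C
t=41: L0/L1/L2 = -/-/BG → run B
t=42: L0/L1/L2 = -/-/G → run G
t=43: L0/L1/L2 = -/-/G → run G
t=44: (idle)
t=45: (idle)
t=46: (idle)
t=47: (idle)
t=48: (idle)
t=49: (idle)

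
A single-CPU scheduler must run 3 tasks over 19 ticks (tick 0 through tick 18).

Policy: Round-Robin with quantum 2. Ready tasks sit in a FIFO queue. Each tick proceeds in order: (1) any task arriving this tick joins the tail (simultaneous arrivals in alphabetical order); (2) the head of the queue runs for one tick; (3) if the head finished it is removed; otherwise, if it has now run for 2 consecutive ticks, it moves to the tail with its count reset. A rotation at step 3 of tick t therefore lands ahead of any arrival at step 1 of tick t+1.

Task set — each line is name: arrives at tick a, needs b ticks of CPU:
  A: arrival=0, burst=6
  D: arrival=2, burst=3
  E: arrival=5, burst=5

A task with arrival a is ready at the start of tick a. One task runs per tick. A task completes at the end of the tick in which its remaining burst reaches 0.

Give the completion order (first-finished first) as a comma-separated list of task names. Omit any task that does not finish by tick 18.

completion order = A, D, E

t=0: queue=[A] q_used=0 → run A
t=1: queue=[A] q_used=1 → run A
t=2: queue=[A,D] q_used=0 → run A
t=3: queue=[A,D] q_used=1 → run A
t=4: queue=[D,A] q_used=0 → run D
t=5: queue=[D,A,E] q_used=1 → run D
t=6: queue=[A,E,D] q_used=0 → run A
t=7: queue=[A,E,D] q_used=1 → run A
t=8: queue=[E,D] q_used=0 → run E
t=9: queue=[E,D] q_used=1 → run E
t=10: queue=[D,E] q_used=0 → run D
t=11: queue=[E] q_used=0 → run E
t=12: queue=[E] q_used=1 → run E
t=13: queue=[E] q_used=0 → run E
t=14: (idle)
t=15: (idle)
t=16: (idle)
t=17: (idle)
t=18: (idle)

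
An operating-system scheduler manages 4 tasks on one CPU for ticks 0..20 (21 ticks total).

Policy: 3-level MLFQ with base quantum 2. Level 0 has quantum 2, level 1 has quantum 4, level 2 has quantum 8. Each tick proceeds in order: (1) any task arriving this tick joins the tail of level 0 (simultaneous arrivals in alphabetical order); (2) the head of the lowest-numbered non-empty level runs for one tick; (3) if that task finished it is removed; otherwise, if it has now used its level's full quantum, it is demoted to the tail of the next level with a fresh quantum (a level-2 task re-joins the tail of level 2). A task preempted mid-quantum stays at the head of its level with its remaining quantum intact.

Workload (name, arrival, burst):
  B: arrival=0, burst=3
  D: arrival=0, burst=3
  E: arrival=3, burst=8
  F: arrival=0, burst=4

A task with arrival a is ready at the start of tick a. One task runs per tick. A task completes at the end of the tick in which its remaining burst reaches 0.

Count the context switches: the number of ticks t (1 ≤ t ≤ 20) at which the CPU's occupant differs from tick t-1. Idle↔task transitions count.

t=0: L0/L1/L2 = BDF/-/- → run B
t=1: L0/L1/L2 = BDF/-/- → run B
t=2: L0/L1/L2 = DF/B/- → run D
t=3: L0/L1/L2 = DFE/B/- → run D
t=4: L0/L1/L2 = FE/BD/- → run F
t=5: L0/L1/L2 = FE/BD/- → run F
t=6: L0/L1/L2 = E/BDF/- → run E
t=7: L0/L1/L2 = E/BDF/- → run E
t=8: L0/L1/L2 = -/BDFE/- → run B
t=9: L0/L1/L2 = -/DFE/- → run D
t=10: L0/L1/L2 = -/FE/- → run F
t=11: L0/L1/L2 = -/FE/- → run F
t=12: L0/L1/L2 = -/E/- → run E
t=13: L0/L1/L2 = -/E/- → run E
t=14: L0/L1/L2 = -/E/- → run E
t=15: L0/L1/L2 = -/E/- → run E
t=16: L0/L1/L2 = -/-/E → run E
t=17: L0/L1/L2 = -/-/E → run E
t=18: (idle)
t=19: (idle)
t=20: (idle)

context switches = 8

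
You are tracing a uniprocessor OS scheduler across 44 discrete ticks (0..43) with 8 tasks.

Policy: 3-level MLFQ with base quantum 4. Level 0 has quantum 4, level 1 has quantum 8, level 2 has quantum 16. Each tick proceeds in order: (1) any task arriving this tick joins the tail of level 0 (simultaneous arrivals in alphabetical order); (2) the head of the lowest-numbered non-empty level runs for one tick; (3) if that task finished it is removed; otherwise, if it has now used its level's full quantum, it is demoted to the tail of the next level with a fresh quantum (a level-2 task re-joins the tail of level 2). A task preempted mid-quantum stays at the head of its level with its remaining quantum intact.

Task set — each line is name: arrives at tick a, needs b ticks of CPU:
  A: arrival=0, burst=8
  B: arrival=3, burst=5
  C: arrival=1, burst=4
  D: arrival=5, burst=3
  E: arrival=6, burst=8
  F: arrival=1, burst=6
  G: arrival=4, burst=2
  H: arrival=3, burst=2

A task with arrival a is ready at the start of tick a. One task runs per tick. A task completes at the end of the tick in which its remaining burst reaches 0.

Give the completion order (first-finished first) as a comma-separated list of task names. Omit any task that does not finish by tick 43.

t=0: L0/L1/L2 = A/-/- → run A
t=1: L0/L1/L2 = ACF/-/- → run A
t=2: L0/L1/L2 = ACF/-/- → run A
t=3: L0/L1/L2 = ACFBH/-/- → run A
t=4: L0/L1/L2 = CFBHG/A/- → run C
t=5: L0/L1/L2 = CFBHGD/A/- → run C
t=6: L0/L1/L2 = CFBHGDE/A/- → run C
t=7: L0/L1/L2 = CFBHGDE/A/- → run C
t=8: L0/L1/L2 = FBHGDE/A/- → run F
t=9: L0/L1/L2 = FBHGDE/A/- → run F
t=10: L0/L1/L2 = FBHGDE/A/- → run F
t=11: L0/L1/L2 = FBHGDE/A/- → run F
t=12: L0/L1/L2 = BHGDE/AF/- → run B
t=13: L0/L1/L2 = BHGDE/AF/- → run B
t=14: L0/L1/L2 = BHGDE/AF/- → run B
t=15: L0/L1/L2 = BHGDE/AF/- → run B
t=16: L0/L1/L2 = HGDE/AFB/- → run H
t=17: L0/L1/L2 = HGDE/AFB/- → run H
t=18: L0/L1/L2 = GDE/AFB/- → run G
t=19: L0/L1/L2 = GDE/AFB/- → run G
t=20: L0/L1/L2 = DE/AFB/- → run D
t=21: L0/L1/L2 = DE/AFB/- → run D
t=22: L0/L1/L2 = DE/AFB/- → run D
t=23: L0/L1/L2 = E/AFB/- → run E
t=24: L0/L1/L2 = E/AFB/- → run E
t=25: L0/L1/L2 = E/AFB/- → run E
t=26: L0/L1/L2 = E/AFB/- → run E
t=27: L0/L1/L2 = -/AFBE/- → run A
t=28: L0/L1/L2 = -/AFBE/- → run A
t=29: L0/L1/L2 = -/AFBE/- → run A
t=30: L0/L1/L2 = -/AFBE/- → run A
t=31: L0/L1/L2 = -/FBE/- → run F
t=32: L0/L1/L2 = -/FBE/- → run F
t=33: L0/L1/L2 = -/BE/- → run B
t=34: L0/L1/L2 = -/E/- → run E
t=35: L0/L1/L2 = -/E/- → run E
t=36: L0/L1/L2 = -/E/- → run E
t=37: L0/L1/L2 = -/E/- → run E
t=38: (idle)
t=39: (idle)
t=40: (idle)
t=41: (idle)
t=42: (idle)
t=43: (idle)

completion order = C, H, G, D, A, F, B, E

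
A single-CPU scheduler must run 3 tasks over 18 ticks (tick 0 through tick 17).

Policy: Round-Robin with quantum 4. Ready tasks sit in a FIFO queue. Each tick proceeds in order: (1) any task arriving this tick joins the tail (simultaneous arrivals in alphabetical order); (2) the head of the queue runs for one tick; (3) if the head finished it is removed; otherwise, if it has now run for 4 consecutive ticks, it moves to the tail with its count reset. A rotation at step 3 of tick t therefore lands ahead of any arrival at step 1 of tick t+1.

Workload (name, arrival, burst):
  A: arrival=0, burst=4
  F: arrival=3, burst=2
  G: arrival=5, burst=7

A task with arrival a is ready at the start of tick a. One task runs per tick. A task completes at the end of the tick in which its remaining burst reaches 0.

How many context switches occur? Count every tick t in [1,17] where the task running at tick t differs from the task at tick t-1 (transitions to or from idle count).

context switches = 3

t=0: queue=[A] q_used=0 → run A
t=1: queue=[A] q_used=1 → run A
t=2: queue=[A] q_used=2 → run A
t=3: queue=[A,F] q_used=3 → run A
t=4: queue=[F] q_used=0 → run F
t=5: queue=[F,G] q_used=1 → run F
t=6: queue=[G] q_used=0 → run G
t=7: queue=[G] q_used=1 → run G
t=8: queue=[G] q_used=2 → run G
t=9: queue=[G] q_used=3 → run G
t=10: queue=[G] q_used=0 → run G
t=11: queue=[G] q_used=1 → run G
t=12: queue=[G] q_used=2 → run G
t=13: (idle)
t=14: (idle)
t=15: (idle)
t=16: (idle)
t=17: (idle)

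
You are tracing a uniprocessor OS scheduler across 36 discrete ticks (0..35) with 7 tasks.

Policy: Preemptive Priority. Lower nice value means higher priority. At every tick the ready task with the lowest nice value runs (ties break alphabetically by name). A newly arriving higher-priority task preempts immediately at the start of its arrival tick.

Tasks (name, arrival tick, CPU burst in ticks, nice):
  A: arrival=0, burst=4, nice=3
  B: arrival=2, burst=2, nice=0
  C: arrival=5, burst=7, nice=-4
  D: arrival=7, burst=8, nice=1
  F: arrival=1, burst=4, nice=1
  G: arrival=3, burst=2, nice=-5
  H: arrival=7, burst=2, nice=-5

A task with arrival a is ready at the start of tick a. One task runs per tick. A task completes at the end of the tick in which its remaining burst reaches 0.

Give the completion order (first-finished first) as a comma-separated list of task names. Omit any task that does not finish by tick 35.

completion order = G, H, C, B, D, F, A

t=0: ready={A} → run A
t=1: ready={A,F} → run F
t=2: ready={A,B,F} → run B
t=3: ready={A,B,F,G} → run G
t=4: ready={A,B,F,G} → run G
t=5: ready={A,B,C,F} → run C
t=6: ready={A,B,C,F} → run C
t=7: ready={A,B,C,D,F,H} → run H
t=8: ready={A,B,C,D,F,H} → run H
t=9: ready={A,B,C,D,F} → run C
t=10: ready={A,B,C,D,F} → run C
t=11: ready={A,B,C,D,F} → run C
t=12: ready={A,B,C,D,F} → run C
t=13: ready={A,B,C,D,F} → run C
t=14: ready={A,B,D,F} → run B
t=15: ready={A,D,F} → run D
t=16: ready={A,D,F} → run D
t=17: ready={A,D,F} → run D
t=18: ready={A,D,F} → run D
t=19: ready={A,D,F} → run D
t=20: ready={A,D,F} → run D
t=21: ready={A,D,F} → run D
t=22: ready={A,D,F} → run D
t=23: ready={A,F} → run F
t=24: ready={A,F} → run F
t=25: ready={A,F} → run F
t=26: ready={A} → run A
t=27: ready={A} → run A
t=28: ready={A} → run A
t=29: (idle)
t=30: (idle)
t=31: (idle)
t=32: (idle)
t=33: (idle)
t=34: (idle)
t=35: (idle)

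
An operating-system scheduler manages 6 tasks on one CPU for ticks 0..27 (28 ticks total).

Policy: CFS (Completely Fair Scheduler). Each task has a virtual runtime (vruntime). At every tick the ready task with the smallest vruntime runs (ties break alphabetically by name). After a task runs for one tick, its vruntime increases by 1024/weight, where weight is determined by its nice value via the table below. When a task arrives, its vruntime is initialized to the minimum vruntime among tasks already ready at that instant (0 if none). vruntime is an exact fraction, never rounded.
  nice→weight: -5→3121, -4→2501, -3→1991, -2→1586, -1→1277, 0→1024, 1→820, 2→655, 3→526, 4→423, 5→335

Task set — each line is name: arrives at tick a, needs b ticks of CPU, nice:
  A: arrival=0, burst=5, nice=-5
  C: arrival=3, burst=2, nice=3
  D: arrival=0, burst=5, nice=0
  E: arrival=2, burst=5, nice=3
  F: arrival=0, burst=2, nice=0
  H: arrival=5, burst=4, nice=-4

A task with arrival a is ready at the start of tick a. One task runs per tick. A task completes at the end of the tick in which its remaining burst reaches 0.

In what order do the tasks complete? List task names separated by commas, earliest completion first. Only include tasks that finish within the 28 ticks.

completion order = F, A, H, C, D, E

t=0: vr[A=0 D=0 F=0] → run A
t=1: vr[A=1024/3121 D=0 F=0] → run D
t=2: vr[A=1024/3121 D=1 E=0 F=0] → run E
t=3: vr[A=1024/3121 C=0 D=1 E=512/263 F=0] → run C
t=4: vr[A=1024/3121 C=512/263 D=1 E=512/263 F=0] → run F
t=5: vr[A=1024/3121 C=512/263 D=1 E=512/263 F=1 H=1024/3121] → run A
t=6: vr[A=2048/3121 C=512/263 D=1 E=512/263 F=1 H=1024/3121] → run H
t=7: vr[A=2048/3121 C=512/263 D=1 E=512/263 F=1 H=5756928/7805621] → run A
t=8: vr[A=3072/3121 C=512/263 D=1 E=512/263 F=1 H=5756928/7805621] → run H
t=9: vr[A=3072/3121 C=512/263 D=1 E=512/263 F=1 H=8952832/7805621] → run A
t=10: vr[A=4096/3121 C=512/263 D=1 E=512/263 F=1 H=8952832/7805621] → run D
t=11: vr[A=4096/3121 C=512/263 D=2 E=512/263 F=1 H=8952832/7805621] → run F
t=12: vr[A=4096/3121 C=512/263 D=2 E=512/263 H=8952832/7805621] → run H
t=13: vr[A=4096/3121 C=512/263 D=2 E=512/263 H=12148736/7805621] → run A
t=14: vr[C=512/263 D=2 E=512/263 H=12148736/7805621] → run H
t=15: vr[C=512/263 D=2 E=512/263] → run C
t=16: vr[D=2 E=512/263] → run E
t=17: vr[D=2 E=1024/263] → run D
t=18: vr[D=3 E=1024/263] → run D
t=19: vr[D=4 E=1024/263] → run E
t=20: vr[D=4 E=1536/263] → run D
t=21: vr[E=1536/263] → run E
t=22: vr[E=2048/263] → run E
t=23: (idle)
t=24: (idle)
t=25: (idle)
t=26: (idle)
t=27: (idle)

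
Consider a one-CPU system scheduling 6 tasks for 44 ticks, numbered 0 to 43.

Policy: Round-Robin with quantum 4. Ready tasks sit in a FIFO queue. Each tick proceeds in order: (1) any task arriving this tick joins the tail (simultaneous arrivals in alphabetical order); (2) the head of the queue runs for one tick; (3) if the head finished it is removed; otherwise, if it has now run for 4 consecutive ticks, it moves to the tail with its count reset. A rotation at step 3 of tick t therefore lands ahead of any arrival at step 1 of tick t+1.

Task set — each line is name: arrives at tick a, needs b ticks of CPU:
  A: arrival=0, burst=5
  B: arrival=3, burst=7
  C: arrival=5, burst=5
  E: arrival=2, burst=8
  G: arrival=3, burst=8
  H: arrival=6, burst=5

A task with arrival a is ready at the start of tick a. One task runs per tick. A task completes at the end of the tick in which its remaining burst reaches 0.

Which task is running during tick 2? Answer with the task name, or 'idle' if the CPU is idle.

t=0: queue=[A] q_used=0 → run A
t=1: queue=[A] q_used=1 → run A
t=2: queue=[A,E] q_used=2 → run A
t=3: queue=[A,E,B,G] q_used=3 → run A
t=4: queue=[E,B,G,A] q_used=0 → run E
t=5: queue=[E,B,G,A,C] q_used=1 → run E
t=6: queue=[E,B,G,A,C,H] q_used=2 → run E
t=7: queue=[E,B,G,A,C,H] q_used=3 → run E
t=8: queue=[B,G,A,C,H,E] q_used=0 → run B
t=9: queue=[B,G,A,C,H,E] q_used=1 → run B
t=10: queue=[B,G,A,C,H,E] q_used=2 → run B
t=11: queue=[B,G,A,C,H,E] q_used=3 → run B
t=12: queue=[G,A,C,H,E,B] q_used=0 → run G
t=13: queue=[G,A,C,H,E,B] q_used=1 → run G
t=14: queue=[G,A,C,H,E,B] q_used=2 → run G
t=15: queue=[G,A,C,H,E,B] q_used=3 → run G
t=16: queue=[A,C,H,E,B,G] q_used=0 → run A
t=17: queue=[C,H,E,B,G] q_used=0 → run C
t=18: queue=[C,H,E,B,G] q_used=1 → run C
t=19: queue=[C,H,E,B,G] q_used=2 → run C
t=20: queue=[C,H,E,B,G] q_used=3 → run C
t=21: queue=[H,E,B,G,C] q_used=0 → run H
t=22: queue=[H,E,B,G,C] q_used=1 → run H
t=23: queue=[H,E,B,G,C] q_used=2 → run H
t=24: queue=[H,E,B,G,C] q_used=3 → run H
t=25: queue=[E,B,G,C,H] q_used=0 → run E
t=26: queue=[E,B,G,C,H] q_used=1 → run E
t=27: queue=[E,B,G,C,H] q_used=2 → run E
t=28: queue=[E,B,G,C,H] q_used=3 → run E
t=29: queue=[B,G,C,H] q_used=0 → run B
t=30: queue=[B,G,C,H] q_used=1 → run B
t=31: queue=[B,G,C,H] q_used=2 → run B
t=32: queue=[G,C,H] q_used=0 → run G
t=33: queue=[G,C,H] q_used=1 → run G
t=34: queue=[G,C,H] q_used=2 → run G
t=35: queue=[G,C,H] q_used=3 → run G
t=36: queue=[C,H] q_used=0 → run C
t=37: queue=[H] q_used=0 → run H
t=38: (idle)
t=39: (idle)
t=40: (idle)
t=41: (idle)
t=42: (idle)
t=43: (idle)

running at tick 2 = A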